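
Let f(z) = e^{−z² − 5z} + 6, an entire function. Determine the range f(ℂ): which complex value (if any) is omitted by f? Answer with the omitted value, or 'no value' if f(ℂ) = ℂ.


Little Picard bounds the complement of f(ℂ) to at most one point.
The exponent g(z) = −z² − 5z is a nonconstant polynomial, hence surjective onto ℂ. So e^{g(z)} takes every value in {e^w : w ∈ ℂ} = ℂ ∖ {0}. Adding 6 shifts the range to ℂ ∖ {6}. f omits exactly 6.

Omitted value: 6.


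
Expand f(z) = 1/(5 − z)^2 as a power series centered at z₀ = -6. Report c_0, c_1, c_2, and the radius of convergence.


Let w = z − z₀, so z = z₀ + w.
Then 5 − z = 5 − (z₀ + w) = (5 − z₀) − w = 11 − w.
f(z) = 1/(11 − w)^2 = (1/(11)^2) · (1 − w/(11))^{−2}.
By the binomial series (1−u)^{−2} = Σ_{n≥0} C(n+1, 1) u^n for |u|<1, with u = w/(11):
  c_n = C(n+1, 1) / (11)^(n+2).
  c_0 = 1/(11)^2 = 1/121.
  c_1 = 2/(11)^3 = 2/1331.
  c_2 = 3/(11)^4 = 3/14641.
The series is valid for |w/d| < 1, i.e. |z − z₀| < |d|.
Radius of convergence: R = |5 − z₀| = |11| = 11 (distance from z₀ to the singularity z = 5).

c_0 = 1/121, c_1 = 2/1331, c_2 = 3/14641; R = 11.


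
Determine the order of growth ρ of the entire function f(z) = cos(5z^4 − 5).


Write cos(w) = (e^{iw} ± e^{−iw})/(2 or 2i), so |cos(w)| ≤ e^{|w|}. With w = 5z^4 − 5, |w| ≤ 5r^4 + 5 on |z|=r, giving M(r) ≤ e^{5r^4 + 5} and ρ ≤ 4. For the lower bound, choose z on |z|=r with 5z^4 purely imaginary of modulus 5r^4; then |cos(5z^4 − 5)| grows like e^{5r^4}/2, so ρ ≥ 4. Hence ρ = 4.
Therefore ρ = 4.

Order ρ = 4.


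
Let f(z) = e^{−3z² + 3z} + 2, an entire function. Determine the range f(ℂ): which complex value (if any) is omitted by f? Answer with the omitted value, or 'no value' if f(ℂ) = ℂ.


Little Picard bounds the complement of f(ℂ) to at most one point.
The exponent g(z) = −3z² + 3z is a nonconstant polynomial, hence surjective onto ℂ. So e^{g(z)} takes every value in {e^w : w ∈ ℂ} = ℂ ∖ {0}. Adding 2 shifts the range to ℂ ∖ {2}. f omits exactly 2.

Omitted value: 2.


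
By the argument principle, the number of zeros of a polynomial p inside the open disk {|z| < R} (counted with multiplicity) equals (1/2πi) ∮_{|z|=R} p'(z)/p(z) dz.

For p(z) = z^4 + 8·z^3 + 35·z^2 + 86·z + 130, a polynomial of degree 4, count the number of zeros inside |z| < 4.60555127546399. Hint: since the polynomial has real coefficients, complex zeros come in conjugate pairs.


The zeros of p are: (-1 + 3i), (-1 - 3i), (-3 + 2i), (-3 - 2i).
Their magnitudes are: 3.162, 3.162, 3.606, 3.606.
Zeros with |z| < R = 4.60555127546399: (-1 + 3i), (-1 - 3i), (-3 + 2i), (-3 - 2i).
Count = 4.
By the argument principle, (1/2πi) ∮_{|z|=R} p'(z)/p(z) dz equals exactly this count.

Number of zeros inside |z| < 4.60555127546399: 4.


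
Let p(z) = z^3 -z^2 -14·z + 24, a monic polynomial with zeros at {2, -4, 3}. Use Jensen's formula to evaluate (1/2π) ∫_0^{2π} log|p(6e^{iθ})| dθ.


Zeros: -4, 2, 3; r = 6.
Inside |z| < r: -4, 2, 3. Outside (|z| ≥ r): ∅.
p(0) = 24, so log|p(0)| = log(24) = 3.1781.
Apply Jensen: I(r) = log|p(0)| + Σ_k log(r/|z_k|), summed over zeros inside |z| < r.
  log(r/|z_k|) for z_k = 2: log(6/2) = 1.0986
  log(r/|z_k|) for z_k = -4: log(6/4) = 0.4055
  log(r/|z_k|) for z_k = 3: log(6/3) = 0.6931
Sum over inside zeros: 2.1972.
I(r) = log|p(0)| + (inside sum) = 3.1781 + 2.1972 = 5.3753.
Closed form (all zeros inside, monic): I(r) = n·log(r) = 3·log(6) = 5.3753. ✓

I(r) ≈ 5.3753.


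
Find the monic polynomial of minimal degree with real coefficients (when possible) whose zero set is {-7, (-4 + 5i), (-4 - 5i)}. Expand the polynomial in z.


The polynomial is p(z) = ∏_{α ∈ S} (z − α), where S = {-7, (-4 + 5i), (-4 - 5i)}.
Expanding the product yields: p(z) = z^3 + 15·z^2 + 97·z + 287.
Note conjugate pairs combine to real quadratics: (z − (-4+5i))(z − (-4−5i)) = z² + 8z + 41.
The resulting polynomial has degree 3 and real coefficients as required.

p(z) = z^3 + 15·z^2 + 97·z + 287.


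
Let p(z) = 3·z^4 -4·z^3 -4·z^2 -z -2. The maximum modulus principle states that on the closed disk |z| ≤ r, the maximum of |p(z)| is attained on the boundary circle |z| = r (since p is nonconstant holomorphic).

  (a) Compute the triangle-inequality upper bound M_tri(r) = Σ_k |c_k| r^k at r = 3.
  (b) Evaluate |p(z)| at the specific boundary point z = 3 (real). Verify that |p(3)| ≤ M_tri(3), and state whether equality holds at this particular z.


Coefficients: c_0 = -2, c_1 = -1, c_2 = -4, c_3 = -4, c_4 = 3. Radius r = 3.
Part (a). Triangle bound: M_tri(r) = Σ_k |c_k| r^k
  = |-2|·3^0 + |-1|·3^1 + |-4|·3^2 + |-4|·3^3 + |3|·3^4
  = 2 + 3 + 36 + 108 + 243 = 392.
This bounds M(r) := max_{|z|=r} |p(z)| from above; equality holds iff all terms c_k z^k can be made to align in phase at a single z on |z|=r.
Part (b). At z = 3 (real, on the circle |z| = r):
  p(3) = (-2)·3^0 + (-1)·3^1 + (-4)·3^2 + (-4)·3^3 + (3)·3^4 = 94.
  |p(3)| = 94.
Check: |p(3)| = 94 ≤ 392 = M_tri(3). ✓ Equality does not hold at z = 3 (the coefficients have mixed signs, so the terms do not all align in phase there).

M_tri(3) = 392; |p(3)| = 94; equality at z=3: no.


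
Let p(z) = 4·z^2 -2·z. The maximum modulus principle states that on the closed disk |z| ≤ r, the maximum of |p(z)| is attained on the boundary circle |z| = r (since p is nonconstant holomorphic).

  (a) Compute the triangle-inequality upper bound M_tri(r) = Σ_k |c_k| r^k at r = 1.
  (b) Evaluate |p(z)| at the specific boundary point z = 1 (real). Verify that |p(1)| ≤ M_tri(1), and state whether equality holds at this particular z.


Coefficients: c_0 = 0, c_1 = -2, c_2 = 4. Radius r = 1.
Part (a). Triangle bound: M_tri(r) = Σ_k |c_k| r^k
  = |0|·1^0 + |-2|·1^1 + |4|·1^2
  = 0 + 2 + 4 = 6.
This bounds M(r) := max_{|z|=r} |p(z)| from above; equality holds iff all terms c_k z^k can be made to align in phase at a single z on |z|=r.
Part (b). At z = 1 (real, on the circle |z| = r):
  p(1) = (0)·1^0 + (-2)·1^1 + (4)·1^2 = 2.
  |p(1)| = 2.
Check: |p(1)| = 2 ≤ 6 = M_tri(1). ✓ Equality does not hold at z = 1 (the coefficients have mixed signs, so the terms do not all align in phase there).

M_tri(1) = 6; |p(1)| = 2; equality at z=1: no.


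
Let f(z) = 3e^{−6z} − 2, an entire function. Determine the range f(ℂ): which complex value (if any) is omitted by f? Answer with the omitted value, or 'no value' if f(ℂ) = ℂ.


Little Picard bounds the complement of f(ℂ) to at most one point.
e^{−6z} is never zero on ℂ, so 3·e^{−6z} takes every value in ℂ ∖ {0}. Adding -2 shifts the range to ℂ ∖ {-2}. Thus f omits exactly the value -2.

Omitted value: -2.


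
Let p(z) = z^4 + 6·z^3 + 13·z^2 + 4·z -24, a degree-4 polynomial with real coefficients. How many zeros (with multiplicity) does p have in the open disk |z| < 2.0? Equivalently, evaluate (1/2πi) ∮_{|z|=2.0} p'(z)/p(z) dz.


The zeros of p are: -3, (-2 + 2i), (-2 - 2i), 1.
Their magnitudes are: 3, 2.828, 2.828, 1.
Zeros with |z| < R = 2.0: 1.
Count = 1.
By the argument principle, (1/2πi) ∮_{|z|=R} p'(z)/p(z) dz equals exactly this count.

Number of zeros inside |z| < 2.0: 1.


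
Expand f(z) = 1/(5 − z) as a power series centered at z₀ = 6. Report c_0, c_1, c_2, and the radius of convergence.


Let w = z − z₀, so z = z₀ + w.
Then 5 − z = 5 − (z₀ + w) = (5 − z₀) − w = -1 − w.
f(z) = 1/(-1 − w) = (1/(-1)) · 1/(1 − w/(-1)) = Σ_{n≥0} w^n / (-1)^(n+1).
So c_n = 1/(-1)^(n+1):
  c_0 = 1/(-1)^1 = -1.
  c_1 = 1/(-1)^2 = 1.
  c_2 = 1/(-1)^3 = -1.
The series is valid for |w/d| < 1, i.e. |z − z₀| < |d|.
Radius of convergence: R = |5 − z₀| = |-1| = 1 (distance from z₀ to the singularity z = 5).

c_0 = -1, c_1 = 1, c_2 = -1; R = 1.


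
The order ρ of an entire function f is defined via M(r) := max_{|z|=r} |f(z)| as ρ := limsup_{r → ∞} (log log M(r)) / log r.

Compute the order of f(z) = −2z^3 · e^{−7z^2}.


M(r) = max_{|z|=r} |-2|·|z|^3·|e^{−7z^2}| = 2·r^3 · e^{7r^2} (the factors attain their maxima compatibly on |z|=r). Then log M(r) = log 2 + 3·log r + 7r^2, dominated by the last term, so log log M(r) ~ 2·log r. The polynomial factor -2z^3 contributes only a log r term and does not affect the order. ρ = 2.
Therefore ρ = 2.

Order ρ = 2.


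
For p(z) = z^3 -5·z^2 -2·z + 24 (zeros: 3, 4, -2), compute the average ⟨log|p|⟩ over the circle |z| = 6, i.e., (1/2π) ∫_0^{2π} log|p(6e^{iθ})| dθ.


Zeros: -2, 3, 4; r = 6.
Inside |z| < r: -2, 3, 4. Outside (|z| ≥ r): ∅.
p(0) = 24, so log|p(0)| = log(24) = 3.1781.
Apply Jensen: I(r) = log|p(0)| + Σ_k log(r/|z_k|), summed over zeros inside |z| < r.
  log(r/|z_k|) for z_k = 3: log(6/3) = 0.6931
  log(r/|z_k|) for z_k = 4: log(6/4) = 0.4055
  log(r/|z_k|) for z_k = -2: log(6/2) = 1.0986
Sum over inside zeros: 2.1972.
I(r) = log|p(0)| + (inside sum) = 3.1781 + 2.1972 = 5.3753.
Closed form (all zeros inside, monic): I(r) = n·log(r) = 3·log(6) = 5.3753. ✓

I(r) ≈ 5.3753.


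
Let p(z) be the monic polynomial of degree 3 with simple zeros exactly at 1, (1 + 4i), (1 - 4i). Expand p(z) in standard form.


The polynomial is p(z) = ∏_{α ∈ S} (z − α), where S = {1, (1 + 4i), (1 - 4i)}.
Expanding the product yields: p(z) = z^3 -3·z^2 + 19·z -17.
Note conjugate pairs combine to real quadratics: (z − (1+4i))(z − (1−4i)) = z² − 2z + 17.
The resulting polynomial has degree 3 and real coefficients as required.

p(z) = z^3 -3·z^2 + 19·z -17.


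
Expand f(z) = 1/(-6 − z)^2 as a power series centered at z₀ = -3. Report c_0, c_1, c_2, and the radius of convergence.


Let w = z − z₀, so z = z₀ + w.
Then -6 − z = -6 − (z₀ + w) = (-6 − z₀) − w = -3 − w.
f(z) = 1/(-3 − w)^2 = (1/(-3)^2) · (1 − w/(-3))^{−2}.
By the binomial series (1−u)^{−2} = Σ_{n≥0} C(n+1, 1) u^n for |u|<1, with u = w/(-3):
  c_n = C(n+1, 1) / (-3)^(n+2).
  c_0 = 1/(-3)^2 = 1/9.
  c_1 = 2/(-3)^3 = -2/27.
  c_2 = 3/(-3)^4 = 1/27.
The series is valid for |w/d| < 1, i.e. |z − z₀| < |d|.
Radius of convergence: R = |-6 − z₀| = |-3| = 3 (distance from z₀ to the singularity z = -6).

c_0 = 1/9, c_1 = -2/27, c_2 = 1/27; R = 3.


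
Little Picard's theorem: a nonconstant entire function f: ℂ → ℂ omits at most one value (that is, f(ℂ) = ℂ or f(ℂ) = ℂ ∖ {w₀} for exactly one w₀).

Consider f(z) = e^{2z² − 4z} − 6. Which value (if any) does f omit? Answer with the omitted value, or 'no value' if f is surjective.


Little Picard bounds the complement of f(ℂ) to at most one point.
The exponent g(z) = 2z² − 4z is a nonconstant polynomial, hence surjective onto ℂ. So e^{g(z)} takes every value in {e^w : w ∈ ℂ} = ℂ ∖ {0}. Adding -6 shifts the range to ℂ ∖ {-6}. f omits exactly -6.

Omitted value: -6.


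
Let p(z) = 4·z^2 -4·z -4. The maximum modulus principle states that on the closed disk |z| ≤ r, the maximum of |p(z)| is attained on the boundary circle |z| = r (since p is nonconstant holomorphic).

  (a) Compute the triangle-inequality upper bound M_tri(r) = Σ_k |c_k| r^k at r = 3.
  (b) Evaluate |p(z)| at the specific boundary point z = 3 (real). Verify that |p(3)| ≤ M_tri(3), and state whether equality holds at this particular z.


Coefficients: c_0 = -4, c_1 = -4, c_2 = 4. Radius r = 3.
Part (a). Triangle bound: M_tri(r) = Σ_k |c_k| r^k
  = |-4|·3^0 + |-4|·3^1 + |4|·3^2
  = 4 + 12 + 36 = 52.
This bounds M(r) := max_{|z|=r} |p(z)| from above; equality holds iff all terms c_k z^k can be made to align in phase at a single z on |z|=r.
Part (b). At z = 3 (real, on the circle |z| = r):
  p(3) = (-4)·3^0 + (-4)·3^1 + (4)·3^2 = 20.
  |p(3)| = 20.
Check: |p(3)| = 20 ≤ 52 = M_tri(3). ✓ Equality does not hold at z = 3 (the coefficients have mixed signs, so the terms do not all align in phase there).

M_tri(3) = 52; |p(3)| = 20; equality at z=3: no.


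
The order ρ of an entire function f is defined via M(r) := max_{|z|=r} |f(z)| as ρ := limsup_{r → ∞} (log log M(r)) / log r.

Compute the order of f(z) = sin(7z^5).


Write sin(w) = (e^{iw} ± e^{−iw})/(2 or 2i), so |sin(w)| ≤ e^{|w|}. With w = 7z^5, |w| ≤ 7r^5 + 0 on |z|=r, giving M(r) ≤ e^{7r^5 + 0} and ρ ≤ 5. For the lower bound, choose z on |z|=r with 7z^5 purely imaginary of modulus 7r^5; then |sin(7z^5)| grows like e^{7r^5}/2, so ρ ≥ 5. Hence ρ = 5.
Therefore ρ = 5.

Order ρ = 5.


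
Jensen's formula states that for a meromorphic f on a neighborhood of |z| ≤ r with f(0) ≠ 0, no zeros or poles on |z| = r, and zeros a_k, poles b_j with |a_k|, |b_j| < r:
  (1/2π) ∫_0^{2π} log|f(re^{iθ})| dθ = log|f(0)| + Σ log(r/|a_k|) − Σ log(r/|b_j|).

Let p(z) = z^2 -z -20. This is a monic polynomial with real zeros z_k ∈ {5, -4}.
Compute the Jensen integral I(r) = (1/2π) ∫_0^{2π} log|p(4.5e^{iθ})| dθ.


Zeros: -4, 5; r = 4.5.
Inside |z| < r: -4. Outside (|z| ≥ r): 5.
p(0) = -20, so log|p(0)| = log(20) = 2.9957.
Apply Jensen: I(r) = log|p(0)| + Σ_k log(r/|z_k|), summed over zeros inside |z| < r.
  log(r/|z_k|) for z_k = -4: log(4.5/4) = 0.1178
  Outside zeros (5) contribute nothing to the Jensen sum.
Sum over inside zeros: 0.1178.
I(r) = log|p(0)| + (inside sum) = 2.9957 + 0.1178 = 3.1135.
Note: since some zeros are outside |z| ≤ r, the simplified n·log(r) form does NOT apply — only the inside zeros contribute.

I(r) ≈ 3.1135.


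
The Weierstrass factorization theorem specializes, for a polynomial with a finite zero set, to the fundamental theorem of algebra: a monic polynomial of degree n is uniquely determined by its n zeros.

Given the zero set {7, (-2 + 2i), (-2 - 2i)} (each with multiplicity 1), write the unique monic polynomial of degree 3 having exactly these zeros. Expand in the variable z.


The polynomial is p(z) = ∏_{α ∈ S} (z − α), where S = {7, (-2 + 2i), (-2 - 2i)}.
Expanding the product yields: p(z) = z^3 -3·z^2 -20·z -56.
Note conjugate pairs combine to real quadratics: (z − (-2+2i))(z − (-2−2i)) = z² + 4z + 8.
The resulting polynomial has degree 3 and real coefficients as required.

p(z) = z^3 -3·z^2 -20·z -56.


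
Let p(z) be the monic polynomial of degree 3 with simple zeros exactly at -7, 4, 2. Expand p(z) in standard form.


The polynomial is p(z) = ∏_{α ∈ S} (z − α), where S = {-7, 4, 2}.
Expanding the product yields: p(z) = z^3 + z^2 -34·z + 56.
The resulting polynomial has degree 3 and real coefficients as required.

p(z) = z^3 + z^2 -34·z + 56.


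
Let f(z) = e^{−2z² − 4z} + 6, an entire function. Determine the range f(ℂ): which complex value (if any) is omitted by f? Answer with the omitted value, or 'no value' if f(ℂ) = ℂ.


Little Picard bounds the complement of f(ℂ) to at most one point.
The exponent g(z) = −2z² − 4z is a nonconstant polynomial, hence surjective onto ℂ. So e^{g(z)} takes every value in {e^w : w ∈ ℂ} = ℂ ∖ {0}. Adding 6 shifts the range to ℂ ∖ {6}. f omits exactly 6.

Omitted value: 6.


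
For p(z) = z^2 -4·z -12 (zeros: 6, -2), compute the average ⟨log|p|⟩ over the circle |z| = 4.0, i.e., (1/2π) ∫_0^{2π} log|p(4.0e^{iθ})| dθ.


Zeros: -2, 6; r = 4.0.
Inside |z| < r: -2. Outside (|z| ≥ r): 6.
p(0) = -12, so log|p(0)| = log(12) = 2.4849.
Apply Jensen: I(r) = log|p(0)| + Σ_k log(r/|z_k|), summed over zeros inside |z| < r.
  log(r/|z_k|) for z_k = -2: log(4.0/2) = 0.6931
  Outside zeros (6) contribute nothing to the Jensen sum.
Sum over inside zeros: 0.6931.
I(r) = log|p(0)| + (inside sum) = 2.4849 + 0.6931 = 3.1781.
Note: since some zeros are outside |z| ≤ r, the simplified n·log(r) form does NOT apply — only the inside zeros contribute.

I(r) ≈ 3.1781.


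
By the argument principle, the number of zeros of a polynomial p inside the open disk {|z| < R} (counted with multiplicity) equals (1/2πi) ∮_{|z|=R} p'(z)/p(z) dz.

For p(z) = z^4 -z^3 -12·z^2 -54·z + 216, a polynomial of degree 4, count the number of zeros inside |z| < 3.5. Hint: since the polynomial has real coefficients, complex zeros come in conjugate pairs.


The zeros of p are: (-3 + 3i), (-3 - 3i), 3, 4.
Their magnitudes are: 4.243, 4.243, 3, 4.
Zeros with |z| < R = 3.5: 3.
Count = 1.
By the argument principle, (1/2πi) ∮_{|z|=R} p'(z)/p(z) dz equals exactly this count.

Number of zeros inside |z| < 3.5: 1.


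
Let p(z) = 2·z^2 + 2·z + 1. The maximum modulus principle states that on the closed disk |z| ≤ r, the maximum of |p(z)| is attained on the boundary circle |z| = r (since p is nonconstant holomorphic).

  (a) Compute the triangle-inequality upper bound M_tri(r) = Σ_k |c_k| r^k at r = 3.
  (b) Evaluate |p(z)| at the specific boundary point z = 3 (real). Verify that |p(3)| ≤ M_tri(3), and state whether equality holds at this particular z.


Coefficients: c_0 = 1, c_1 = 2, c_2 = 2. Radius r = 3.
Part (a). Triangle bound: M_tri(r) = Σ_k |c_k| r^k
  = |1|·3^0 + |2|·3^1 + |2|·3^2
  = 1 + 6 + 18 = 25.
This bounds M(r) := max_{|z|=r} |p(z)| from above; equality holds iff all terms c_k z^k can be made to align in phase at a single z on |z|=r.
Part (b). At z = 3 (real, on the circle |z| = r):
  p(3) = (1)·3^0 + (2)·3^1 + (2)·3^2 = 25.
  |p(3)| = 25.
Since all nonzero coefficients share the same sign, |p(3)| = 25 = M_tri(3); the triangle bound is attained at z = 3, so in fact M(r) = 25.

M_tri(3) = 25; |p(3)| = 25; equality at z=3: yes.


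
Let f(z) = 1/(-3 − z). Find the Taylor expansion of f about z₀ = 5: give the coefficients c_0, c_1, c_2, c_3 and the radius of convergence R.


Let w = z − z₀, so z = z₀ + w.
Then -3 − z = -3 − (z₀ + w) = (-3 − z₀) − w = -8 − w.
f(z) = 1/(-8 − w) = (1/(-8)) · 1/(1 − w/(-8)) = Σ_{n≥0} w^n / (-8)^(n+1).
So c_n = 1/(-8)^(n+1):
  c_0 = 1/(-8)^1 = -1/8.
  c_1 = 1/(-8)^2 = 1/64.
  c_2 = 1/(-8)^3 = -1/512.
  c_3 = 1/(-8)^4 = 1/4096.
The series is valid for |w/d| < 1, i.e. |z − z₀| < |d|.
Radius of convergence: R = |-3 − z₀| = |-8| = 8 (distance from z₀ to the singularity z = -3).

c_0 = -1/8, c_1 = 1/64, c_2 = -1/512, c_3 = 1/4096; R = 8.


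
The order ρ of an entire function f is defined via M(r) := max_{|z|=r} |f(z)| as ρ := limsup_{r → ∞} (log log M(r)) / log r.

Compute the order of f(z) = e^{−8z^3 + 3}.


|e^{−8z^3 + 3}| = e^{Re(-8·z^3) + 3} ≤ e^{8|z|^3 + 3} = e^{8r^3 + 3} on |z| = r, so ρ ≤ 3. Choosing z on |z|=r so that -8·z^3 is real positive (always possible by picking arg z appropriately) gives |f(z)| = e^{8r^3 + 3}, matching the bound. The additive constant 3 does not affect log log M(r) ~ 3·log r. Hence ρ = 3.
Therefore ρ = 3.

Order ρ = 3.


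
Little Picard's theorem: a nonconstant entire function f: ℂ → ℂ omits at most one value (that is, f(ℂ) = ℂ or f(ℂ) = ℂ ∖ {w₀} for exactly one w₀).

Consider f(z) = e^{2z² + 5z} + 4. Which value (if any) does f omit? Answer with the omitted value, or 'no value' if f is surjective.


Little Picard bounds the complement of f(ℂ) to at most one point.
The exponent g(z) = 2z² + 5z is a nonconstant polynomial, hence surjective onto ℂ. So e^{g(z)} takes every value in {e^w : w ∈ ℂ} = ℂ ∖ {0}. Adding 4 shifts the range to ℂ ∖ {4}. f omits exactly 4.

Omitted value: 4.


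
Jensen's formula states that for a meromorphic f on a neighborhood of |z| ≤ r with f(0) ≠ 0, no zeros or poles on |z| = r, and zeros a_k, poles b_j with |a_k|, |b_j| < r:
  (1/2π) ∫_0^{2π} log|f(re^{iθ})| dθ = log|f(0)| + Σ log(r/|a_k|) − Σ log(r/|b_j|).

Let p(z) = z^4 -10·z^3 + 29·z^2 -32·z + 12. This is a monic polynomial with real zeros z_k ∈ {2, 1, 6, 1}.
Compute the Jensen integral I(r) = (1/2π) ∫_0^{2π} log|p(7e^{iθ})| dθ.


Zeros: 1, 1, 2, 6; r = 7.
Inside |z| < r: 1, 1, 2, 6. Outside (|z| ≥ r): ∅.
p(0) = 12, so log|p(0)| = log(12) = 2.4849.
Apply Jensen: I(r) = log|p(0)| + Σ_k log(r/|z_k|), summed over zeros inside |z| < r.
  log(r/|z_k|) for z_k = 2: log(7/2) = 1.2528
  log(r/|z_k|) for z_k = 1: log(7/1) = 1.9459
  log(r/|z_k|) for z_k = 6: log(7/6) = 0.1542
  log(r/|z_k|) for z_k = 1: log(7/1) = 1.9459
Sum over inside zeros: 5.2987.
I(r) = log|p(0)| + (inside sum) = 2.4849 + 5.2987 = 7.7836.
Closed form (all zeros inside, monic): I(r) = n·log(r) = 4·log(7) = 7.7836. ✓

I(r) ≈ 7.7836.


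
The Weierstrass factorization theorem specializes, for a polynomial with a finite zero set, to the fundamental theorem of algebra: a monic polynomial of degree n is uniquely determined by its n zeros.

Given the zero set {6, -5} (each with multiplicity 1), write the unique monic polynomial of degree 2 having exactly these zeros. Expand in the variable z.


The polynomial is p(z) = ∏_{α ∈ S} (z − α), where S = {6, -5}.
Expanding the product yields: p(z) = z^2 -z -30.
The resulting polynomial has degree 2 and real coefficients as required.

p(z) = z^2 -z -30.


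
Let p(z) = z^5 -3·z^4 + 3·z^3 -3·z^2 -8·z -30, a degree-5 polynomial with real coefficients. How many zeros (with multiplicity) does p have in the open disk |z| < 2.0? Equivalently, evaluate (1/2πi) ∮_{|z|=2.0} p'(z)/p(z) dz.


The zeros of p are: (-1 + 1i), (-1 - 1i), (1 + 2i), (1 - 2i), 3.
Their magnitudes are: 1.414, 1.414, 2.236, 2.236, 3.
Zeros with |z| < R = 2.0: (-1 + 1i), (-1 - 1i).
Count = 2.
By the argument principle, (1/2πi) ∮_{|z|=R} p'(z)/p(z) dz equals exactly this count.

Number of zeros inside |z| < 2.0: 2.


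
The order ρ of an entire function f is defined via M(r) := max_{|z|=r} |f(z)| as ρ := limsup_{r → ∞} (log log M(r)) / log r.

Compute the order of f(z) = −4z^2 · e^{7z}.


M(r) = max_{|z|=r} |-4|·|z|^2·|e^{7z}| = 4·r^2 · e^{7r^1} (the factors attain their maxima compatibly on |z|=r). Then log M(r) = log 4 + 2·log r + 7r^1, dominated by the last term, so log log M(r) ~ 1·log r. The polynomial factor -4z^2 contributes only a log r term and does not affect the order. ρ = 1.
Therefore ρ = 1.

Order ρ = 1.


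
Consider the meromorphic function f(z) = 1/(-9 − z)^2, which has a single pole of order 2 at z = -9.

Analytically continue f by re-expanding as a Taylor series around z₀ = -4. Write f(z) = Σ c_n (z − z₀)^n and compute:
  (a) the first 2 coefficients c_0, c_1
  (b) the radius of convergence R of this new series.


Let w = z − z₀, so z = z₀ + w.
Then -9 − z = -9 − (z₀ + w) = (-9 − z₀) − w = -5 − w.
f(z) = 1/(-5 − w)^2 = (1/(-5)^2) · (1 − w/(-5))^{−2}.
By the binomial series (1−u)^{−2} = Σ_{n≥0} C(n+1, 1) u^n for |u|<1, with u = w/(-5):
  c_n = C(n+1, 1) / (-5)^(n+2).
  c_0 = 1/(-5)^2 = 1/25.
  c_1 = 2/(-5)^3 = -2/125.
The series is valid for |w/d| < 1, i.e. |z − z₀| < |d|.
Radius of convergence: R = |-9 − z₀| = |-5| = 5 (distance from z₀ to the singularity z = -9).

c_0 = 1/25, c_1 = -2/125; R = 5.


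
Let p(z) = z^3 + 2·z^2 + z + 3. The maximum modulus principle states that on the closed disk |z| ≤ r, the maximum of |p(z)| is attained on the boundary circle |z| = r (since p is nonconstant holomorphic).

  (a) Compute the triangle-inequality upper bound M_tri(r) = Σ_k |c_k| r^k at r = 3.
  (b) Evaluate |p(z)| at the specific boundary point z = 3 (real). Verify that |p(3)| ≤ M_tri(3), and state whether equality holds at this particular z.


Coefficients: c_0 = 3, c_1 = 1, c_2 = 2, c_3 = 1. Radius r = 3.
Part (a). Triangle bound: M_tri(r) = Σ_k |c_k| r^k
  = |3|·3^0 + |1|·3^1 + |2|·3^2 + |1|·3^3
  = 3 + 3 + 18 + 27 = 51.
This bounds M(r) := max_{|z|=r} |p(z)| from above; equality holds iff all terms c_k z^k can be made to align in phase at a single z on |z|=r.
Part (b). At z = 3 (real, on the circle |z| = r):
  p(3) = (3)·3^0 + (1)·3^1 + (2)·3^2 + (1)·3^3 = 51.
  |p(3)| = 51.
Since all nonzero coefficients share the same sign, |p(3)| = 51 = M_tri(3); the triangle bound is attained at z = 3, so in fact M(r) = 51.

M_tri(3) = 51; |p(3)| = 51; equality at z=3: yes.


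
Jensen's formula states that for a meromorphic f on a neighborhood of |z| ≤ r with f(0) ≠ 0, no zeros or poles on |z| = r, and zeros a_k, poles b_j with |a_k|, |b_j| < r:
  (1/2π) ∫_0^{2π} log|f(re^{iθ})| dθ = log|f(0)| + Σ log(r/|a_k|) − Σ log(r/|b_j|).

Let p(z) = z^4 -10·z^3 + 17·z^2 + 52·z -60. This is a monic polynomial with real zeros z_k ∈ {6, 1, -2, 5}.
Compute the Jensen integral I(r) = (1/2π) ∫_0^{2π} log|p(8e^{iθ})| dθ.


Zeros: -2, 1, 5, 6; r = 8.
Inside |z| < r: -2, 1, 5, 6. Outside (|z| ≥ r): ∅.
p(0) = -60, so log|p(0)| = log(60) = 4.0943.
Apply Jensen: I(r) = log|p(0)| + Σ_k log(r/|z_k|), summed over zeros inside |z| < r.
  log(r/|z_k|) for z_k = 6: log(8/6) = 0.2877
  log(r/|z_k|) for z_k = 1: log(8/1) = 2.0794
  log(r/|z_k|) for z_k = -2: log(8/2) = 1.3863
  log(r/|z_k|) for z_k = 5: log(8/5) = 0.4700
Sum over inside zeros: 4.2234.
I(r) = log|p(0)| + (inside sum) = 4.0943 + 4.2234 = 8.3178.
Closed form (all zeros inside, monic): I(r) = n·log(r) = 4·log(8) = 8.3178. ✓

I(r) ≈ 8.3178.


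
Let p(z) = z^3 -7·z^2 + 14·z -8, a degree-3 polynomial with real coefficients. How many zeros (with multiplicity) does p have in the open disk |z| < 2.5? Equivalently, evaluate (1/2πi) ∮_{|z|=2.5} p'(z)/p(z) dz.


The zeros of p are: 1, 4, 2.
Their magnitudes are: 1, 4, 2.
Zeros with |z| < R = 2.5: 1, 2.
Count = 2.
By the argument principle, (1/2πi) ∮_{|z|=R} p'(z)/p(z) dz equals exactly this count.

Number of zeros inside |z| < 2.5: 2.


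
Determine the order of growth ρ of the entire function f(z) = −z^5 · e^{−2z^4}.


M(r) = max_{|z|=r} |-1|·|z|^5·|e^{−2z^4}| = 1·r^5 · e^{2r^4} (the factors attain their maxima compatibly on |z|=r). Then log M(r) = log 1 + 5·log r + 2r^4, dominated by the last term, so log log M(r) ~ 4·log r. The polynomial factor -1z^5 contributes only a log r term and does not affect the order. ρ = 4.
Therefore ρ = 4.

Order ρ = 4.


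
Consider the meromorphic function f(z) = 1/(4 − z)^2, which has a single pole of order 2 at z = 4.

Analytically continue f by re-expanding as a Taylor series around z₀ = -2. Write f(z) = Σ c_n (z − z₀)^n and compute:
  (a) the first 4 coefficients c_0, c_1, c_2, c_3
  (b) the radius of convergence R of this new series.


Let w = z − z₀, so z = z₀ + w.
Then 4 − z = 4 − (z₀ + w) = (4 − z₀) − w = 6 − w.
f(z) = 1/(6 − w)^2 = (1/(6)^2) · (1 − w/(6))^{−2}.
By the binomial series (1−u)^{−2} = Σ_{n≥0} C(n+1, 1) u^n for |u|<1, with u = w/(6):
  c_n = C(n+1, 1) / (6)^(n+2).
  c_0 = 1/(6)^2 = 1/36.
  c_1 = 2/(6)^3 = 1/108.
  c_2 = 3/(6)^4 = 1/432.
  c_3 = 4/(6)^5 = 1/1944.
The series is valid for |w/d| < 1, i.e. |z − z₀| < |d|.
Radius of convergence: R = |4 − z₀| = |6| = 6 (distance from z₀ to the singularity z = 4).

c_0 = 1/36, c_1 = 1/108, c_2 = 1/432, c_3 = 1/1944; R = 6.


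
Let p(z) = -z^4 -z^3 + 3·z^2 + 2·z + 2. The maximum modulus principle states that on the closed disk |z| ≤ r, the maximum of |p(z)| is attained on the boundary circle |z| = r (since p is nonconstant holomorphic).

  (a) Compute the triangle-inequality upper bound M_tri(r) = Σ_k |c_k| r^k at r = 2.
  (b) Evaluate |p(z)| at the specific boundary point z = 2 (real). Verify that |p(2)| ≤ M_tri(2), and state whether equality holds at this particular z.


Coefficients: c_0 = 2, c_1 = 2, c_2 = 3, c_3 = -1, c_4 = -1. Radius r = 2.
Part (a). Triangle bound: M_tri(r) = Σ_k |c_k| r^k
  = |2|·2^0 + |2|·2^1 + |3|·2^2 + |-1|·2^3 + |-1|·2^4
  = 2 + 4 + 12 + 8 + 16 = 42.
This bounds M(r) := max_{|z|=r} |p(z)| from above; equality holds iff all terms c_k z^k can be made to align in phase at a single z on |z|=r.
Part (b). At z = 2 (real, on the circle |z| = r):
  p(2) = (2)·2^0 + (2)·2^1 + (3)·2^2 + (-1)·2^3 + (-1)·2^4 = -6.
  |p(2)| = 6.
Check: |p(2)| = 6 ≤ 42 = M_tri(2). ✓ Equality does not hold at z = 2 (the coefficients have mixed signs, so the terms do not all align in phase there).

M_tri(2) = 42; |p(2)| = 6; equality at z=2: no.


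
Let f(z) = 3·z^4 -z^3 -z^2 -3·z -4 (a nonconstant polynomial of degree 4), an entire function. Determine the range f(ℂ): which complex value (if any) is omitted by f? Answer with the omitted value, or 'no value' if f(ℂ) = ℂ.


Little Picard bounds the complement of f(ℂ) to at most one point.
For every w ∈ ℂ, the equation p(z) − w = 0 is a nonconstant polynomial in z and hence has at least one root by the fundamental theorem of algebra. So p is surjective onto ℂ, omitting no value.

Omitted value: no value.


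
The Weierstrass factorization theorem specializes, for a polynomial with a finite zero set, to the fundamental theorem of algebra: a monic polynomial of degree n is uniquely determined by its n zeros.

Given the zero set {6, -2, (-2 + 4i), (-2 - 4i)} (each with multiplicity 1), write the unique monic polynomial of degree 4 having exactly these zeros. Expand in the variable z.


The polynomial is p(z) = ∏_{α ∈ S} (z − α), where S = {6, -2, (-2 + 4i), (-2 - 4i)}.
Expanding the product yields: p(z) = z^4 -8·z^2 -128·z -240.
Note conjugate pairs combine to real quadratics: (z − (-2+4i))(z − (-2−4i)) = z² + 4z + 20.
The resulting polynomial has degree 4 and real coefficients as required.

p(z) = z^4 -8·z^2 -128·z -240.


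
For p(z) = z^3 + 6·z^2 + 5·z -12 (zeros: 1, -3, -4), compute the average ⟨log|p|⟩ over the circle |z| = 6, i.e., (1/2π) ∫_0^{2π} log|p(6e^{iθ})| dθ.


Zeros: -4, -3, 1; r = 6.
Inside |z| < r: -4, -3, 1. Outside (|z| ≥ r): ∅.
p(0) = -12, so log|p(0)| = log(12) = 2.4849.
Apply Jensen: I(r) = log|p(0)| + Σ_k log(r/|z_k|), summed over zeros inside |z| < r.
  log(r/|z_k|) for z_k = 1: log(6/1) = 1.7918
  log(r/|z_k|) for z_k = -3: log(6/3) = 0.6931
  log(r/|z_k|) for z_k = -4: log(6/4) = 0.4055
Sum over inside zeros: 2.8904.
I(r) = log|p(0)| + (inside sum) = 2.4849 + 2.8904 = 5.3753.
Closed form (all zeros inside, monic): I(r) = n·log(r) = 3·log(6) = 5.3753. ✓

I(r) ≈ 5.3753.


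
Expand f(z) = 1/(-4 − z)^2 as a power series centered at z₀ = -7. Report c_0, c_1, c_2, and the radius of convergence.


Let w = z − z₀, so z = z₀ + w.
Then -4 − z = -4 − (z₀ + w) = (-4 − z₀) − w = 3 − w.
f(z) = 1/(3 − w)^2 = (1/(3)^2) · (1 − w/(3))^{−2}.
By the binomial series (1−u)^{−2} = Σ_{n≥0} C(n+1, 1) u^n for |u|<1, with u = w/(3):
  c_n = C(n+1, 1) / (3)^(n+2).
  c_0 = 1/(3)^2 = 1/9.
  c_1 = 2/(3)^3 = 2/27.
  c_2 = 3/(3)^4 = 1/27.
The series is valid for |w/d| < 1, i.e. |z − z₀| < |d|.
Radius of convergence: R = |-4 − z₀| = |3| = 3 (distance from z₀ to the singularity z = -4).

c_0 = 1/9, c_1 = 2/27, c_2 = 1/27; R = 3.


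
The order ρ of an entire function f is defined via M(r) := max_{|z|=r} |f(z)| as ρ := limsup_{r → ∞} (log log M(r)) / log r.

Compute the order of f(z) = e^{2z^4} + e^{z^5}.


Each summand is entire of order 4 and 5 respectively (as in the single-exponential case). The order of a sum is at most the max of the orders, so ρ ≤ 5. For the lower bound: on |z|=r choose arg z so that 1z^5 is real positive; then |e^{1z^5}| = e^{1r^5} while |e^{2z^4}| ≤ e^{2r^4} = o(e^{1r^5}). So |f| ≥ e^{1r^5}(1 − o(1)) and ρ ≥ 5. Hence ρ = max(4, 5) = 5.
Therefore ρ = 5.

Order ρ = 5.


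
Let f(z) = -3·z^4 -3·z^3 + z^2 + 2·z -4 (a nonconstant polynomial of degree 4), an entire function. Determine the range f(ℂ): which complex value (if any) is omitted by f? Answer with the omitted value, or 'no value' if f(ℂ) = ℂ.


Little Picard bounds the complement of f(ℂ) to at most one point.
For every w ∈ ℂ, the equation p(z) − w = 0 is a nonconstant polynomial in z and hence has at least one root by the fundamental theorem of algebra. So p is surjective onto ℂ, omitting no value.

Omitted value: no value.


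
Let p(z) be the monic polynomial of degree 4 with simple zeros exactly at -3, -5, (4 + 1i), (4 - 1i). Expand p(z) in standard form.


The polynomial is p(z) = ∏_{α ∈ S} (z − α), where S = {-3, -5, (4 + 1i), (4 - 1i)}.
Expanding the product yields: p(z) = z^4 -32·z^2 + 16·z + 255.
Note conjugate pairs combine to real quadratics: (z − (4+1i))(z − (4−1i)) = z² − 8z + 17.
The resulting polynomial has degree 4 and real coefficients as required.

p(z) = z^4 -32·z^2 + 16·z + 255.


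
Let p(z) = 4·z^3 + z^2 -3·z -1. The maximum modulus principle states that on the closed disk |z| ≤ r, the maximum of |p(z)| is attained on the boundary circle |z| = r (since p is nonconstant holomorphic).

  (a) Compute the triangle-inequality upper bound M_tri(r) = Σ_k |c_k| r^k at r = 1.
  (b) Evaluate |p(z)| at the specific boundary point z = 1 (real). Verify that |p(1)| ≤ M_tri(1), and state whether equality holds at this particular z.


Coefficients: c_0 = -1, c_1 = -3, c_2 = 1, c_3 = 4. Radius r = 1.
Part (a). Triangle bound: M_tri(r) = Σ_k |c_k| r^k
  = |-1|·1^0 + |-3|·1^1 + |1|·1^2 + |4|·1^3
  = 1 + 3 + 1 + 4 = 9.
This bounds M(r) := max_{|z|=r} |p(z)| from above; equality holds iff all terms c_k z^k can be made to align in phase at a single z on |z|=r.
Part (b). At z = 1 (real, on the circle |z| = r):
  p(1) = (-1)·1^0 + (-3)·1^1 + (1)·1^2 + (4)·1^3 = 1.
  |p(1)| = 1.
Check: |p(1)| = 1 ≤ 9 = M_tri(1). ✓ Equality does not hold at z = 1 (the coefficients have mixed signs, so the terms do not all align in phase there).

M_tri(1) = 9; |p(1)| = 1; equality at z=1: no.


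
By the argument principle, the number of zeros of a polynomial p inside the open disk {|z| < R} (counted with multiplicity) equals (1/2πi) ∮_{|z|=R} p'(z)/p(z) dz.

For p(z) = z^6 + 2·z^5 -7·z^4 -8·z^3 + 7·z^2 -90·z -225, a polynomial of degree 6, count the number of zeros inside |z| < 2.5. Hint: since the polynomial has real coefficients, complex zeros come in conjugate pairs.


The zeros of p are: (1 + 2i), (1 - 2i), 3, -3, (-2 + 1i), (-2 - 1i).
Their magnitudes are: 2.236, 2.236, 3, 3, 2.236, 2.236.
Zeros with |z| < R = 2.5: (1 + 2i), (1 - 2i), (-2 + 1i), (-2 - 1i).
Count = 4.
By the argument principle, (1/2πi) ∮_{|z|=R} p'(z)/p(z) dz equals exactly this count.

Number of zeros inside |z| < 2.5: 4.


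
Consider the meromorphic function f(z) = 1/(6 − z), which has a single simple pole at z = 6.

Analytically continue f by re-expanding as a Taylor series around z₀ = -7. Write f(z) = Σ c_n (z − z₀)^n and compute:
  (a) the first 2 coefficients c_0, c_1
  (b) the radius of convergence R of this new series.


Let w = z − z₀, so z = z₀ + w.
Then 6 − z = 6 − (z₀ + w) = (6 − z₀) − w = 13 − w.
f(z) = 1/(13 − w) = (1/(13)) · 1/(1 − w/(13)) = Σ_{n≥0} w^n / (13)^(n+1).
So c_n = 1/(13)^(n+1):
  c_0 = 1/(13)^1 = 1/13.
  c_1 = 1/(13)^2 = 1/169.
The series is valid for |w/d| < 1, i.e. |z − z₀| < |d|.
Radius of convergence: R = |6 − z₀| = |13| = 13 (distance from z₀ to the singularity z = 6).

c_0 = 1/13, c_1 = 1/169; R = 13.


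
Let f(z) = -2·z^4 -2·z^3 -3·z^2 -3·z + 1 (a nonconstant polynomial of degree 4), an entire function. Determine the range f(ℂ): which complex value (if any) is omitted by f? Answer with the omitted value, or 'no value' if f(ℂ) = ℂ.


Little Picard bounds the complement of f(ℂ) to at most one point.
For every w ∈ ℂ, the equation p(z) − w = 0 is a nonconstant polynomial in z and hence has at least one root by the fundamental theorem of algebra. So p is surjective onto ℂ, omitting no value.

Omitted value: no value.


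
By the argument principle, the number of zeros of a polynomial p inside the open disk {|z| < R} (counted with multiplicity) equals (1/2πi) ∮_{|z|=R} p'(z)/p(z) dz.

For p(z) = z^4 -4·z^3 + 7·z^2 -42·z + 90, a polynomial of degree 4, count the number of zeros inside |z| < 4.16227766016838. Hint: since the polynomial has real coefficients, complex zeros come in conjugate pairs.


The zeros of p are: (-1 + 3i), (-1 - 3i), 3, 3.
Their magnitudes are: 3.162, 3.162, 3, 3.
Zeros with |z| < R = 4.16227766016838: (-1 + 3i), (-1 - 3i), 3, 3.
Count = 4.
By the argument principle, (1/2πi) ∮_{|z|=R} p'(z)/p(z) dz equals exactly this count.

Number of zeros inside |z| < 4.16227766016838: 4.


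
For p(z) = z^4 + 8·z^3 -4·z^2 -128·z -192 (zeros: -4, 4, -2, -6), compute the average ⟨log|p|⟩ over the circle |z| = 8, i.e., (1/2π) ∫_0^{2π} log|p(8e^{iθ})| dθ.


Zeros: -6, -4, -2, 4; r = 8.
Inside |z| < r: -6, -4, -2, 4. Outside (|z| ≥ r): ∅.
p(0) = -192, so log|p(0)| = log(192) = 5.2575.
Apply Jensen: I(r) = log|p(0)| + Σ_k log(r/|z_k|), summed over zeros inside |z| < r.
  log(r/|z_k|) for z_k = -4: log(8/4) = 0.6931
  log(r/|z_k|) for z_k = 4: log(8/4) = 0.6931
  log(r/|z_k|) for z_k = -2: log(8/2) = 1.3863
  log(r/|z_k|) for z_k = -6: log(8/6) = 0.2877
Sum over inside zeros: 3.0603.
I(r) = log|p(0)| + (inside sum) = 5.2575 + 3.0603 = 8.3178.
Closed form (all zeros inside, monic): I(r) = n·log(r) = 4·log(8) = 8.3178. ✓

I(r) ≈ 8.3178.


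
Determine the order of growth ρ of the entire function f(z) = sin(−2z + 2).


sin(w) is a linear combination of e^{iw} and e^{−iw} (or e^w, e^{−w} in the hyperbolic case), so |sin(w)| ≤ e^{|w|}. With w = −2z + 2, |w| ≤ 2|z| + 2 = 2r + 2 on |z| = r, giving M(r) ≤ e^{2r + 2}, so ρ ≤ 1. On a suitable ray (z = it for sin/cos; z = t for sinh/cosh, t real → ∞), |sin(−2z + 2)| grows like e^{2|t|}/2, so ρ ≥ 1. Hence ρ = 1.
Therefore ρ = 1.

Order ρ = 1.


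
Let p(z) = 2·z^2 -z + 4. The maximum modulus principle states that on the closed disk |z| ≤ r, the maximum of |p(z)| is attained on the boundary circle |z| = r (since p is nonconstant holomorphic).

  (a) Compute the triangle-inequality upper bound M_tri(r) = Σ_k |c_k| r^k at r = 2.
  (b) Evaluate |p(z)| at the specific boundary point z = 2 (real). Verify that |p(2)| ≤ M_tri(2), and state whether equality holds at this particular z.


Coefficients: c_0 = 4, c_1 = -1, c_2 = 2. Radius r = 2.
Part (a). Triangle bound: M_tri(r) = Σ_k |c_k| r^k
  = |4|·2^0 + |-1|·2^1 + |2|·2^2
  = 4 + 2 + 8 = 14.
This bounds M(r) := max_{|z|=r} |p(z)| from above; equality holds iff all terms c_k z^k can be made to align in phase at a single z on |z|=r.
Part (b). At z = 2 (real, on the circle |z| = r):
  p(2) = (4)·2^0 + (-1)·2^1 + (2)·2^2 = 10.
  |p(2)| = 10.
Check: |p(2)| = 10 ≤ 14 = M_tri(2). ✓ Equality does not hold at z = 2 (the coefficients have mixed signs, so the terms do not all align in phase there).

M_tri(2) = 14; |p(2)| = 10; equality at z=2: no.


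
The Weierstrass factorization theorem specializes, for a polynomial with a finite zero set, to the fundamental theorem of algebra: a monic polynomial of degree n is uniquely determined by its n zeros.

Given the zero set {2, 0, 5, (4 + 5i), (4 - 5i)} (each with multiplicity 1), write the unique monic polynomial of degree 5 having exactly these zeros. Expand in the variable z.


The polynomial is p(z) = ∏_{α ∈ S} (z − α), where S = {2, 0, 5, (4 + 5i), (4 - 5i)}.
Expanding the product yields: p(z) = z^5 -15·z^4 + 107·z^3 -367·z^2 + 410·z.
Note conjugate pairs combine to real quadratics: (z − (4+5i))(z − (4−5i)) = z² − 8z + 41.
The resulting polynomial has degree 5 and real coefficients as required.

p(z) = z^5 -15·z^4 + 107·z^3 -367·z^2 + 410·z.


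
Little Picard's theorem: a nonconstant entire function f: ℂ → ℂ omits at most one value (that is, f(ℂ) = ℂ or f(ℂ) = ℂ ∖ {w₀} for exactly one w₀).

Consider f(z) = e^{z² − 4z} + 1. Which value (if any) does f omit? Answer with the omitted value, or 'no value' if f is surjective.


Little Picard bounds the complement of f(ℂ) to at most one point.
The exponent g(z) = z² − 4z is a nonconstant polynomial, hence surjective onto ℂ. So e^{g(z)} takes every value in {e^w : w ∈ ℂ} = ℂ ∖ {0}. Adding 1 shifts the range to ℂ ∖ {1}. f omits exactly 1.

Omitted value: 1.


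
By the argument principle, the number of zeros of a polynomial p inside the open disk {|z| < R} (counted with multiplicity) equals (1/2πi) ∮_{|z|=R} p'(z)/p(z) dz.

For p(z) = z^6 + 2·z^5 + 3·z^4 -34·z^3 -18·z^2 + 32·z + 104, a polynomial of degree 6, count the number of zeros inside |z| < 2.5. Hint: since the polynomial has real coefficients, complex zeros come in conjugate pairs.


The zeros of p are: 2, (-2 + 3i), (-2 - 3i), 2, (-1 + 1i), (-1 - 1i).
Their magnitudes are: 2, 3.606, 3.606, 2, 1.414, 1.414.
Zeros with |z| < R = 2.5: 2, 2, (-1 + 1i), (-1 - 1i).
Count = 4.
By the argument principle, (1/2πi) ∮_{|z|=R} p'(z)/p(z) dz equals exactly this count.

Number of zeros inside |z| < 2.5: 4.
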